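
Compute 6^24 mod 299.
105

Repeated squaring. Binary of 24 = 11000.
6^1 ≡ 6 (mod 299); 6^2 ≡ 36 (mod 299); 6^4 ≡ 100 (mod 299); 6^8 ≡ 133 (mod 299); 6^16 ≡ 48 (mod 299)
6^24 = 6^8 × 6^16 ≡ 105 (mod 299)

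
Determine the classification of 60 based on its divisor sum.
abundant

Proper divisors of 60: sum = 1 + 2 + 3 + 4 + 5 + 6 + 10 + 12 + 15 + 20 + 30 = 108
Since 108 > 60, 60 is abundant.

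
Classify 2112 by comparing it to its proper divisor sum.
abundant

Proper divisors of 2112: sum = 1 + 2 + 3 + 4 + 6 + 8 + 11 + 12 + ... + 352 + 528 + 704 + 1056 (27 divisors) = 3984
Since 3984 > 2112, 2112 is abundant.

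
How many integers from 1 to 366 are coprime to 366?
120

366 = 2 × 3 × 61
φ(n) = n × ∏(1 - 1/p) for each prime p dividing n
φ(366) = 366 × (1 - 1/2) × (1 - 1/3) × (1 - 1/61) = 120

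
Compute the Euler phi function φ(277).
276

277 = 277
φ(n) = n × ∏(1 - 1/p) for each prime p dividing n
φ(277) = 277 × (1 - 1/277) = 276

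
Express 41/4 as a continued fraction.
[10; 4]

Euclidean algorithm steps:
41 = 10 × 4 + 1
4 = 4 × 1 + 0
Continued fraction: [10; 4]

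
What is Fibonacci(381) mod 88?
34

Matrix identity: Q^n = [[F_(n+1), F_n], [F_n, F_(n-1)]] with Q = [[1,1],[1,0]].
n = 381 = 101111101₂. Square-and-multiply, entries mod 88:
Q^1 = [[1,1],[1,0]]
Q^2 = (Q^1)² = [[2,1],[1,1]]
Q^5 = (Q^2)²·Q = [[8,5],[5,3]]
Q^11 = (Q^5)²·Q = [[56,1],[1,55]]
Q^23 = (Q^11)²·Q = [[80,57],[57,23]]
Q^47 = (Q^23)²·Q = [[32,57],[57,63]]
Q^95 = (Q^47)²·Q = [[8,49],[49,47]]
Q^190 = (Q^95)² = [[1,55],[55,34]]
Q^381 = (Q^190)²·Q = [[23,34],[34,77]]
F_381 mod 88 = Q^381[0][1] = 34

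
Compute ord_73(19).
36

73 is prime, so ord(19) divides φ(73) = 72.
Divisors of 72: 1, 2, 3, 4, 6, 8, 9, 12, 18, 24, 36, 72.
Repeated squaring: 19^1 ≡ 19, 19^2 ≡ 69, 19^4 ≡ 16, 19^8 ≡ 37, 19^16 ≡ 55, 19^32 ≡ 32, 19^64 ≡ 2 (mod 73).
Test 19^d mod 73 for each divisor d in increasing order:
19^1 ≡ 19
19^2 ≡ 69
19^3 = 19^2·19^1 ≡ 70
19^4 ≡ 16
19^6 = 19^4·19^2 ≡ 9
19^8 ≡ 37
19^9 = 19^8·19^1 ≡ 46
19^12 = 19^8·19^4 ≡ 8
19^18 = 19^16·19^2 ≡ 72
19^24 = 19^16·19^8 ≡ 64
19^36 = 19^32·19^4 ≡ 1  ← first divisor giving 1
The order is 36.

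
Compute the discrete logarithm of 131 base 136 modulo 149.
115

Baby-step giant-step with step n = ⌈√149⌉ = 13.
Baby steps 136^j mod 149 (j:value) for j=0..12: 0:1, 1:136, 2:20, 3:38, 4:102, 5:15, 6:103, 7:2, 8:123, 9:40, 10:76, 11:55, 12:30.
Giant-step multiplier: 136^(-13) ≡ 136^(148-13) = 136^135 ≡ 34 (mod 149).
Giant steps γ_i = 131·34^i mod 149: γ_0=131, γ_1=133, γ_2=52, γ_3=129, γ_4=65, γ_5=124, γ_6=44, γ_7=6, γ_8=55 (in table at j=11).
x = i·n + j = 8·13 + 11 = 115.
Check: 136^115 ≡ 131 (mod 149).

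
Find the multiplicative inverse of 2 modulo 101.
51

gcd(2, 101) = 1, so the inverse exists.
Extended Euclidean algorithm on (101, 2):
101 = 50 × 2 + 1  ⟹  1 = (1)·101 + (-50)·2
So (-50)·2 ≡ 1 (mod 101), i.e. 2^(-1) ≡ -50 ≡ 51 (mod 101).
Check: 2 × 51 = 102 ≡ 1 (mod 101)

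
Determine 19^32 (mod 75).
61

Repeated squaring. Binary of 32 = 100000.
19^1 ≡ 19 (mod 75); 19^2 ≡ 61 (mod 75); 19^4 ≡ 46 (mod 75); 19^8 ≡ 16 (mod 75); 19^16 ≡ 31 (mod 75); 19^32 ≡ 61 (mod 75)
19^32 = 19^32 ≡ 61 (mod 75)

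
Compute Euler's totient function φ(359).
358

359 = 359
φ(n) = n × ∏(1 - 1/p) for each prime p dividing n
φ(359) = 359 × (1 - 1/359) = 358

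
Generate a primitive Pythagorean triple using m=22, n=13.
(315, 572, 653)

Euclid's formula: a = m² - n², b = 2mn, c = m² + n²
m = 22, n = 13
a = 22² - 13² = 484 - 169 = 315
b = 2 × 22 × 13 = 572
c = 22² + 13² = 484 + 169 = 653
Verification: 315² + 572² = 99225 + 327184 = 426409 = 653² ✓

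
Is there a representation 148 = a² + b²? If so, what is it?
2² + 12² (a=2, b=12)

Factorization: 148 = 2^2 × 37
By Fermat: n is sum of two squares iff every prime p ≡ 3 (mod 4) appears to even power.
All primes ≡ 3 (mod 4) appear to even power.
Search a = 0, 1, 2, … for 148 - a² a perfect square: first hit at a = 2: 148 - 4 = 144 = 12².
148 = 2² + 12² = 4 + 144 ✓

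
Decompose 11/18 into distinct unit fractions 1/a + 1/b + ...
1/2 + 1/9

Greedy algorithm:
11/18: ceiling(18/11) = 2, use 1/2
1/9: ceiling(9/1) = 9, use 1/9
Result: 11/18 = 1/2 + 1/9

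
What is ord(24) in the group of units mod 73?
12

73 is prime, so ord(24) divides φ(73) = 72.
Divisors of 72: 1, 2, 3, 4, 6, 8, 9, 12, 18, 24, 36, 72.
Repeated squaring: 24^1 ≡ 24, 24^2 ≡ 65, 24^4 ≡ 64, 24^8 ≡ 8, 24^16 ≡ 64, 24^32 ≡ 8, 24^64 ≡ 64 (mod 73).
Test 24^d mod 73 for each divisor d in increasing order:
24^1 ≡ 24
24^2 ≡ 65
24^3 = 24^2·24^1 ≡ 27
24^4 ≡ 64
24^6 = 24^4·24^2 ≡ 72
24^8 ≡ 8
24^9 = 24^8·24^1 ≡ 46
24^12 = 24^8·24^4 ≡ 1  ← first divisor giving 1
The order is 12.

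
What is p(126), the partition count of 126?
3519222692

p(n) counts ways to write n as a sum of positive integers (order ignored).
Euler's pentagonal recurrence: p(k) = p(k-1) + p(k-2) - p(k-5) - p(k-7) + p(k-12) + p(k-15) - ... (offsets j(3j∓1)/2, signs ++--, p(0)=1, p(<0)=0).
DP table for k = 0..125: p(0)=1, p(1)=1, p(2)=2, p(3)=3, p(4)=5, p(5)=7, p(6)=11, p(7)=15, p(8)=22, p(9)=30, p(10)=42, p(11)=56, p(12)=77, p(13)=101, p(14)=135, p(15)=176, p(16)=231, p(17)=297, p(18)=385, p(19)=490, p(20)=627, p(21)=792, p(22)=1002, p(23)=1255, p(24)=1575, p(25)=1958, p(26)=2436, p(27)=3010, p(28)=3718, p(29)=4565, p(30)=5604, p(31)=6842, p(32)=8349, p(33)=10143, p(34)=12310, p(35)=14883, p(36)=17977, p(37)=21637, p(38)=26015, p(39)=31185, p(40)=37338, p(41)=44583, p(42)=53174, p(43)=63261, p(44)=75175, p(45)=89134, p(46)=105558, p(47)=124754, p(48)=147273, p(49)=173525, p(50)=204226, p(51)=239943, p(52)=281589, p(53)=329931, p(54)=386155, p(55)=451276, p(56)=526823, p(57)=614154, p(58)=715220, p(59)=831820, p(60)=966467, p(61)=1121505, p(62)=1300156, p(63)=1505499, p(64)=1741630, p(65)=2012558, p(66)=2323520, p(67)=2679689, p(68)=3087735, p(69)=3554345, p(70)=4087968, p(71)=4697205, p(72)=5392783, p(73)=6185689, p(74)=7089500, p(75)=8118264, p(76)=9289091, p(77)=10619863, p(78)=12132164, p(79)=13848650, p(80)=15796476, p(81)=18004327, p(82)=20506255, p(83)=23338469, p(84)=26543660, p(85)=30167357, p(86)=34262962, p(87)=38887673, p(88)=44108109, p(89)=49995925, p(90)=56634173, p(91)=64112359, p(92)=72533807, p(93)=82010177, p(94)=92669720, p(95)=104651419, p(96)=118114304, p(97)=133230930, p(98)=150198136, p(99)=169229875, p(100)=190569292, p(101)=214481126, p(102)=241265379, p(103)=271248950, p(104)=304801365, p(105)=342325709, p(106)=384276336, p(107)=431149389, p(108)=483502844, p(109)=541946240, p(110)=607163746, p(111)=679903203, p(112)=761002156, p(113)=851376628, p(114)=952050665, p(115)=1064144451, p(116)=1188908248, p(117)=1327710076, p(118)=1482074143, p(119)=1653668665, p(120)=1844349560, p(121)=2056148051, p(122)=2291320912, p(123)=2552338241, p(124)=2841940500, p(125)=3163127352.
Final step: p(126) = p(125) + p(124) - p(121) - p(119) + p(114) + p(111) - p(104) - p(100) + p(91) + p(86) - p(75) - p(69) + p(56) + p(49) - p(34) - p(26) + p(9) + p(0)
= 3163127352 + 2841940500 - 2056148051 - 1653668665 + 952050665 + 679903203 - 304801365 - 190569292 + 64112359 + 34262962 - 8118264 - 3554345 + 526823 + 173525 - 12310 - 2436 + 30 + 1
= 3519222692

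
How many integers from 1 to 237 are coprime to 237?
156

237 = 3 × 79
φ(n) = n × ∏(1 - 1/p) for each prime p dividing n
φ(237) = 237 × (1 - 1/3) × (1 - 1/79) = 156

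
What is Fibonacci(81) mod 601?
356

Matrix identity: Q^n = [[F_(n+1), F_n], [F_n, F_(n-1)]] with Q = [[1,1],[1,0]].
n = 81 = 1010001₂. Square-and-multiply, entries mod 601:
Q^1 = [[1,1],[1,0]]
Q^2 = (Q^1)² = [[2,1],[1,1]]
Q^5 = (Q^2)²·Q = [[8,5],[5,3]]
Q^10 = (Q^5)² = [[89,55],[55,34]]
Q^20 = (Q^10)² = [[128,154],[154,575]]
Q^40 = (Q^20)² = [[434,82],[82,352]]
Q^81 = (Q^40)²·Q = [[501,356],[356,145]]
F_81 mod 601 = Q^81[0][1] = 356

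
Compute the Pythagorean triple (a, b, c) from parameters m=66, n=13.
(4187, 1716, 4525)

Euclid's formula: a = m² - n², b = 2mn, c = m² + n²
m = 66, n = 13
a = 66² - 13² = 4356 - 169 = 4187
b = 2 × 66 × 13 = 1716
c = 66² + 13² = 4356 + 169 = 4525
Verification: 4187² + 1716² = 17530969 + 2944656 = 20475625 = 4525² ✓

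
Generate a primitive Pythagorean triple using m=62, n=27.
(3115, 3348, 4573)

Euclid's formula: a = m² - n², b = 2mn, c = m² + n²
m = 62, n = 27
a = 62² - 27² = 3844 - 729 = 3115
b = 2 × 62 × 27 = 3348
c = 62² + 27² = 3844 + 729 = 4573
Verification: 3115² + 3348² = 9703225 + 11209104 = 20912329 = 4573² ✓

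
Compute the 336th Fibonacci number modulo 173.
29

Matrix identity: Q^n = [[F_(n+1), F_n], [F_n, F_(n-1)]] with Q = [[1,1],[1,0]].
n = 336 = 101010000₂. Square-and-multiply, entries mod 173:
Q^1 = [[1,1],[1,0]]
Q^2 = (Q^1)² = [[2,1],[1,1]]
Q^5 = (Q^2)²·Q = [[8,5],[5,3]]
Q^10 = (Q^5)² = [[89,55],[55,34]]
Q^21 = (Q^10)²·Q = [[65,47],[47,18]]
Q^42 = (Q^21)² = [[33,95],[95,111]]
Q^84 = (Q^42)² = [[80,13],[13,67]]
Q^168 = (Q^84)² = [[168,8],[8,160]]
Q^336 = (Q^168)² = [[89,29],[29,60]]
F_336 mod 173 = Q^336[0][1] = 29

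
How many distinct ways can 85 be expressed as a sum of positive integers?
30167357

p(n) counts ways to write n as a sum of positive integers (order ignored).
Euler's pentagonal recurrence: p(k) = p(k-1) + p(k-2) - p(k-5) - p(k-7) + p(k-12) + p(k-15) - ... (offsets j(3j∓1)/2, signs ++--, p(0)=1, p(<0)=0).
DP table for k = 0..84: p(0)=1, p(1)=1, p(2)=2, p(3)=3, p(4)=5, p(5)=7, p(6)=11, p(7)=15, p(8)=22, p(9)=30, p(10)=42, p(11)=56, p(12)=77, p(13)=101, p(14)=135, p(15)=176, p(16)=231, p(17)=297, p(18)=385, p(19)=490, p(20)=627, p(21)=792, p(22)=1002, p(23)=1255, p(24)=1575, p(25)=1958, p(26)=2436, p(27)=3010, p(28)=3718, p(29)=4565, p(30)=5604, p(31)=6842, p(32)=8349, p(33)=10143, p(34)=12310, p(35)=14883, p(36)=17977, p(37)=21637, p(38)=26015, p(39)=31185, p(40)=37338, p(41)=44583, p(42)=53174, p(43)=63261, p(44)=75175, p(45)=89134, p(46)=105558, p(47)=124754, p(48)=147273, p(49)=173525, p(50)=204226, p(51)=239943, p(52)=281589, p(53)=329931, p(54)=386155, p(55)=451276, p(56)=526823, p(57)=614154, p(58)=715220, p(59)=831820, p(60)=966467, p(61)=1121505, p(62)=1300156, p(63)=1505499, p(64)=1741630, p(65)=2012558, p(66)=2323520, p(67)=2679689, p(68)=3087735, p(69)=3554345, p(70)=4087968, p(71)=4697205, p(72)=5392783, p(73)=6185689, p(74)=7089500, p(75)=8118264, p(76)=9289091, p(77)=10619863, p(78)=12132164, p(79)=13848650, p(80)=15796476, p(81)=18004327, p(82)=20506255, p(83)=23338469, p(84)=26543660.
Final step: p(85) = p(84) + p(83) - p(80) - p(78) + p(73) + p(70) - p(63) - p(59) + p(50) + p(45) - p(34) - p(28) + p(15) + p(8)
= 26543660 + 23338469 - 15796476 - 12132164 + 6185689 + 4087968 - 1505499 - 831820 + 204226 + 89134 - 12310 - 3718 + 176 + 22
= 30167357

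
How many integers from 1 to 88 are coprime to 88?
40

88 = 2^3 × 11
φ(n) = n × ∏(1 - 1/p) for each prime p dividing n
φ(88) = 88 × (1 - 1/2) × (1 - 1/11) = 40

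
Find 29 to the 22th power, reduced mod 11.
5

Repeated squaring. Binary of 22 = 10110.
29^1 ≡ 7 (mod 11); 29^2 ≡ 5 (mod 11); 29^4 ≡ 3 (mod 11); 29^8 ≡ 9 (mod 11); 29^16 ≡ 4 (mod 11)
29^22 = 29^2 × 29^4 × 29^16 ≡ 5 (mod 11)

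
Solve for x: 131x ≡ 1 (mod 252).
227

gcd(131, 252) = 1, so the inverse exists.
Extended Euclidean algorithm on (252, 131):
252 = 1 × 131 + 121  ⟹  121 = (1)·252 + (-1)·131
131 = 1 × 121 + 10  ⟹  10 = (-1)·252 + (2)·131
121 = 12 × 10 + 1  ⟹  1 = (13)·252 + (-25)·131
So (-25)·131 ≡ 1 (mod 252), i.e. 131^(-1) ≡ -25 ≡ 227 (mod 252).
Check: 131 × 227 = 29737 ≡ 1 (mod 252)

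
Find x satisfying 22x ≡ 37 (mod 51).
x ≡ 4 (mod 51)

gcd(22, 51) = 1, which divides 37, so solutions exist.
Find 22^(-1) mod 51 by the extended Euclidean algorithm:
51 = 2 × 22 + 7  ⟹  7 = (1)·51 + (-2)·22
22 = 3 × 7 + 1  ⟹  1 = (-3)·51 + (7)·22
So (7)·22 ≡ 1 (mod 51), i.e. 22^(-1) ≡ 7 (mod 51).
x ≡ 7 × 37 = 259 ≡ 4 (mod 51).
Check: 22 × 4 = 88 ≡ 37 (mod 51).
Unique solution: x ≡ 4 (mod 51)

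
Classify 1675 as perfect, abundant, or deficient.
deficient

Proper divisors of 1675: sum = 1 + 5 + 25 + 67 + 335 = 433
Since 433 < 1675, 1675 is deficient.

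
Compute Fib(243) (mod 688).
626

Matrix identity: Q^n = [[F_(n+1), F_n], [F_n, F_(n-1)]] with Q = [[1,1],[1,0]].
n = 243 = 11110011₂. Square-and-multiply, entries mod 688:
Q^1 = [[1,1],[1,0]]
Q^3 = (Q^1)²·Q = [[3,2],[2,1]]
Q^7 = (Q^3)²·Q = [[21,13],[13,8]]
Q^15 = (Q^7)²·Q = [[299,610],[610,377]]
Q^30 = (Q^15)² = [[541,248],[248,293]]
Q^60 = (Q^30)² = [[553,432],[432,121]]
Q^121 = (Q^60)²·Q = [[657,513],[513,144]]
Q^243 = (Q^121)²·Q = [[115,626],[626,177]]
F_243 mod 688 = Q^243[0][1] = 626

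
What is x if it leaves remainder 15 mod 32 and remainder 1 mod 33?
463

Using Chinese Remainder Theorem:
M = 32 × 33 = 1056
M1 = 33, M2 = 32
y1 = 33^(-1) mod 32 = 1
y2 = 32^(-1) mod 33 = 32
x = (15×33×1 + 1×32×32) mod 1056 = 463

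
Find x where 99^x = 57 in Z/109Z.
85

Baby-step giant-step with step n = ⌈√109⌉ = 11.
Baby steps 99^j mod 109 (j:value) for j=0..10: 0:1, 1:99, 2:100, 3:90, 4:81, 5:62, 6:34, 7:96, 8:21, 9:8, 10:29.
Giant-step multiplier: 99^(-11) ≡ 99^(108-11) = 99^97 ≡ 56 (mod 109).
Giant steps γ_i = 57·56^i mod 109: γ_0=57, γ_1=31, γ_2=101, γ_3=97, γ_4=91, γ_5=82, γ_6=14, γ_7=21 (in table at j=8).
x = i·n + j = 7·11 + 8 = 85.
Check: 99^85 ≡ 57 (mod 109).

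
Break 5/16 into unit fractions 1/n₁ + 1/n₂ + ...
1/4 + 1/16

Greedy algorithm:
5/16: ceiling(16/5) = 4, use 1/4
1/16: ceiling(16/1) = 16, use 1/16
Result: 5/16 = 1/4 + 1/16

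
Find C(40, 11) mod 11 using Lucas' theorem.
3

Using Lucas' theorem:
Write n=40 and k=11 in base 11:
n in base 11: [3, 7]
k in base 11: [1, 0]
C(40,11) mod 11 = ∏ C(n_i, k_i) mod 11
Digit binomials (mod 11): C(3,1) = 3; C(7,0) = 1
Product: 3 × 1 = 3 ≡ 3 (mod 11)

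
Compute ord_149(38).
148

149 is prime, so ord(38) divides φ(149) = 148.
Divisors of 148: 1, 2, 4, 37, 74, 148.
Repeated squaring: 38^1 ≡ 38, 38^2 ≡ 103, 38^4 ≡ 30, 38^8 ≡ 6, 38^16 ≡ 36, 38^32 ≡ 104, 38^64 ≡ 88, 38^128 ≡ 145 (mod 149).
Test 38^d mod 149 for each divisor d in increasing order:
38^1 ≡ 38
38^2 ≡ 103
38^4 ≡ 30
38^37 = 38^32·38^4·38^1 ≡ 105
38^74 = 38^64·38^8·38^2 ≡ 148
38^148 = 38^128·38^16·38^4 ≡ 1  ← first divisor giving 1
The order is 148.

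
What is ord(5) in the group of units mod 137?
136

137 is prime, so ord(5) divides φ(137) = 136.
Divisors of 136: 1, 2, 4, 8, 17, 34, 68, 136.
Repeated squaring: 5^1 ≡ 5, 5^2 ≡ 25, 5^4 ≡ 77, 5^8 ≡ 38, 5^16 ≡ 74, 5^32 ≡ 133, 5^64 ≡ 16, 5^128 ≡ 119 (mod 137).
Test 5^d mod 137 for each divisor d in increasing order:
5^1 ≡ 5
5^2 ≡ 25
5^4 ≡ 77
5^8 ≡ 38
5^17 = 5^16·5^1 ≡ 96
5^34 = 5^32·5^2 ≡ 37
5^68 = 5^64·5^4 ≡ 136
5^136 = 5^128·5^8 ≡ 1  ← first divisor giving 1
The order is 136.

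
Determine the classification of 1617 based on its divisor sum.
deficient

Proper divisors of 1617: sum = 1 + 3 + 7 + 11 + 21 + 33 + 49 + 77 + 147 + 231 + 539 = 1119
Since 1119 < 1617, 1617 is deficient.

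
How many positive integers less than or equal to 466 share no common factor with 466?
232

466 = 2 × 233
φ(n) = n × ∏(1 - 1/p) for each prime p dividing n
φ(466) = 466 × (1 - 1/2) × (1 - 1/233) = 232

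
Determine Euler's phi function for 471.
312

471 = 3 × 157
φ(n) = n × ∏(1 - 1/p) for each prime p dividing n
φ(471) = 471 × (1 - 1/3) × (1 - 1/157) = 312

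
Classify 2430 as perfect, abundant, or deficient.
abundant

Proper divisors of 2430: sum = 1 + 2 + 3 + 5 + 6 + 9 + 10 + 15 + ... + 405 + 486 + 810 + 1215 (23 divisors) = 4122
Since 4122 > 2430, 2430 is abundant.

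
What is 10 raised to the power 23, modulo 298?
240

Repeated squaring. Binary of 23 = 10111.
10^1 ≡ 10 (mod 298); 10^2 ≡ 100 (mod 298); 10^4 ≡ 166 (mod 298); 10^8 ≡ 140 (mod 298); 10^16 ≡ 230 (mod 298)
10^23 = 10^1 × 10^2 × 10^4 × 10^16 ≡ 240 (mod 298)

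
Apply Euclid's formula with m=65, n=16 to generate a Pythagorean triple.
(3969, 2080, 4481)

Euclid's formula: a = m² - n², b = 2mn, c = m² + n²
m = 65, n = 16
a = 65² - 16² = 4225 - 256 = 3969
b = 2 × 65 × 16 = 2080
c = 65² + 16² = 4225 + 256 = 4481
Verification: 3969² + 2080² = 15752961 + 4326400 = 20079361 = 4481² ✓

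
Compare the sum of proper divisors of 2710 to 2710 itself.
deficient

Proper divisors of 2710: sum = 1 + 2 + 5 + 10 + 271 + 542 + 1355 = 2186
Since 2186 < 2710, 2710 is deficient.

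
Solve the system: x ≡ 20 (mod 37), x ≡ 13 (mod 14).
279

Using Chinese Remainder Theorem:
M = 37 × 14 = 518
M1 = 14, M2 = 37
y1 = 14^(-1) mod 37 = 8
y2 = 37^(-1) mod 14 = 11
x = (20×14×8 + 13×37×11) mod 518 = 279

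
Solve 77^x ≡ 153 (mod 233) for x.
75

Baby-step giant-step with step n = ⌈√233⌉ = 16.
Baby steps 77^j mod 233 (j:value) for j=0..15: 0:1, 1:77, 2:104, 3:86, 4:98, 5:90, 6:173, 7:40, 8:51, 9:199, 10:178, 11:192, 12:105, 13:163, 14:202, 15:176.
Giant-step multiplier: 77^(-16) ≡ 77^(232-16) = 77^216 ≡ 92 (mod 233).
Giant steps γ_i = 153·92^i mod 233: γ_0=153, γ_1=96, γ_2=211, γ_3=73, γ_4=192 (in table at j=11).
x = i·n + j = 4·16 + 11 = 75.
Check: 77^75 ≡ 153 (mod 233).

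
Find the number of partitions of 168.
228204732751

p(n) counts ways to write n as a sum of positive integers (order ignored).
Euler's pentagonal recurrence: p(k) = p(k-1) + p(k-2) - p(k-5) - p(k-7) + p(k-12) + p(k-15) - ... (offsets j(3j∓1)/2, signs ++--, p(0)=1, p(<0)=0).
DP table for k = 0..167: p(0)=1, p(1)=1, p(2)=2, p(3)=3, p(4)=5, p(5)=7, p(6)=11, p(7)=15, p(8)=22, p(9)=30, p(10)=42, p(11)=56, p(12)=77, p(13)=101, p(14)=135, p(15)=176, p(16)=231, p(17)=297, p(18)=385, p(19)=490, p(20)=627, p(21)=792, p(22)=1002, p(23)=1255, p(24)=1575, p(25)=1958, p(26)=2436, p(27)=3010, p(28)=3718, p(29)=4565, p(30)=5604, p(31)=6842, p(32)=8349, p(33)=10143, p(34)=12310, p(35)=14883, p(36)=17977, p(37)=21637, p(38)=26015, p(39)=31185, p(40)=37338, p(41)=44583, p(42)=53174, p(43)=63261, p(44)=75175, p(45)=89134, p(46)=105558, p(47)=124754, p(48)=147273, p(49)=173525, p(50)=204226, p(51)=239943, p(52)=281589, p(53)=329931, p(54)=386155, p(55)=451276, p(56)=526823, p(57)=614154, p(58)=715220, p(59)=831820, p(60)=966467, p(61)=1121505, p(62)=1300156, p(63)=1505499, p(64)=1741630, p(65)=2012558, p(66)=2323520, p(67)=2679689, p(68)=3087735, p(69)=3554345, p(70)=4087968, p(71)=4697205, p(72)=5392783, p(73)=6185689, p(74)=7089500, p(75)=8118264, p(76)=9289091, p(77)=10619863, p(78)=12132164, p(79)=13848650, p(80)=15796476, p(81)=18004327, p(82)=20506255, p(83)=23338469, p(84)=26543660, p(85)=30167357, p(86)=34262962, p(87)=38887673, p(88)=44108109, p(89)=49995925, p(90)=56634173, p(91)=64112359, p(92)=72533807, p(93)=82010177, p(94)=92669720, p(95)=104651419, p(96)=118114304, p(97)=133230930, p(98)=150198136, p(99)=169229875, p(100)=190569292, p(101)=214481126, p(102)=241265379, p(103)=271248950, p(104)=304801365, p(105)=342325709, p(106)=384276336, p(107)=431149389, p(108)=483502844, p(109)=541946240, p(110)=607163746, p(111)=679903203, p(112)=761002156, p(113)=851376628, p(114)=952050665, p(115)=1064144451, p(116)=1188908248, p(117)=1327710076, p(118)=1482074143, p(119)=1653668665, p(120)=1844349560, p(121)=2056148051, p(122)=2291320912, p(123)=2552338241, p(124)=2841940500, p(125)=3163127352, p(126)=3519222692, p(127)=3913864295, p(128)=4351078600, p(129)=4835271870, p(130)=5371315400, p(131)=5964539504, p(132)=6620830889, p(133)=7346629512, p(134)=8149040695, p(135)=9035836076, p(136)=10015581680, p(137)=11097645016, p(138)=12292341831, p(139)=13610949895, p(140)=15065878135, p(141)=16670689208, p(142)=18440293320, p(143)=20390982757, p(144)=22540654445, p(145)=24908858009, p(146)=27517052599, p(147)=30388671978, p(148)=33549419497, p(149)=37027355200, p(150)=40853235313, p(151)=45060624582, p(152)=49686288421, p(153)=54770336324, p(154)=60356673280, p(155)=66493182097, p(156)=73232243759, p(157)=80630964769, p(158)=88751778802, p(159)=97662728555, p(160)=107438159466, p(161)=118159068427, p(162)=129913904637, p(163)=142798995930, p(164)=156919475295, p(165)=172389800255, p(166)=189334822579, p(167)=207890420102.
Final step: p(168) = p(167) + p(166) - p(163) - p(161) + p(156) + p(153) - p(146) - p(142) + p(133) + p(128) - p(117) - p(111) + p(98) + p(91) - p(76) - p(68) + p(51) + p(42) - p(23) - p(13)
= 207890420102 + 189334822579 - 142798995930 - 118159068427 + 73232243759 + 54770336324 - 27517052599 - 18440293320 + 7346629512 + 4351078600 - 1327710076 - 679903203 + 150198136 + 64112359 - 9289091 - 3087735 + 239943 + 53174 - 1255 - 101
= 228204732751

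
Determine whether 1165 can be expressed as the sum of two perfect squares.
3² + 34² (a=3, b=34)

Factorization: 1165 = 5 × 233
By Fermat: n is sum of two squares iff every prime p ≡ 3 (mod 4) appears to even power.
All primes ≡ 3 (mod 4) appear to even power.
Search a = 0, 1, 2, … for 1165 - a² a perfect square: first hit at a = 3: 1165 - 9 = 1156 = 34².
1165 = 3² + 34² = 9 + 1156 ✓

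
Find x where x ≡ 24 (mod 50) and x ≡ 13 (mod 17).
574

Using Chinese Remainder Theorem:
M = 50 × 17 = 850
M1 = 17, M2 = 50
y1 = 17^(-1) mod 50 = 3
y2 = 50^(-1) mod 17 = 16
x = (24×17×3 + 13×50×16) mod 850 = 574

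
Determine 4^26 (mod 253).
26

Repeated squaring. Binary of 26 = 11010.
4^1 ≡ 4 (mod 253); 4^2 ≡ 16 (mod 253); 4^4 ≡ 3 (mod 253); 4^8 ≡ 9 (mod 253); 4^16 ≡ 81 (mod 253)
4^26 = 4^2 × 4^8 × 4^16 ≡ 26 (mod 253)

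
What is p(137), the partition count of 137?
11097645016

p(n) counts ways to write n as a sum of positive integers (order ignored).
Euler's pentagonal recurrence: p(k) = p(k-1) + p(k-2) - p(k-5) - p(k-7) + p(k-12) + p(k-15) - ... (offsets j(3j∓1)/2, signs ++--, p(0)=1, p(<0)=0).
DP table for k = 0..136: p(0)=1, p(1)=1, p(2)=2, p(3)=3, p(4)=5, p(5)=7, p(6)=11, p(7)=15, p(8)=22, p(9)=30, p(10)=42, p(11)=56, p(12)=77, p(13)=101, p(14)=135, p(15)=176, p(16)=231, p(17)=297, p(18)=385, p(19)=490, p(20)=627, p(21)=792, p(22)=1002, p(23)=1255, p(24)=1575, p(25)=1958, p(26)=2436, p(27)=3010, p(28)=3718, p(29)=4565, p(30)=5604, p(31)=6842, p(32)=8349, p(33)=10143, p(34)=12310, p(35)=14883, p(36)=17977, p(37)=21637, p(38)=26015, p(39)=31185, p(40)=37338, p(41)=44583, p(42)=53174, p(43)=63261, p(44)=75175, p(45)=89134, p(46)=105558, p(47)=124754, p(48)=147273, p(49)=173525, p(50)=204226, p(51)=239943, p(52)=281589, p(53)=329931, p(54)=386155, p(55)=451276, p(56)=526823, p(57)=614154, p(58)=715220, p(59)=831820, p(60)=966467, p(61)=1121505, p(62)=1300156, p(63)=1505499, p(64)=1741630, p(65)=2012558, p(66)=2323520, p(67)=2679689, p(68)=3087735, p(69)=3554345, p(70)=4087968, p(71)=4697205, p(72)=5392783, p(73)=6185689, p(74)=7089500, p(75)=8118264, p(76)=9289091, p(77)=10619863, p(78)=12132164, p(79)=13848650, p(80)=15796476, p(81)=18004327, p(82)=20506255, p(83)=23338469, p(84)=26543660, p(85)=30167357, p(86)=34262962, p(87)=38887673, p(88)=44108109, p(89)=49995925, p(90)=56634173, p(91)=64112359, p(92)=72533807, p(93)=82010177, p(94)=92669720, p(95)=104651419, p(96)=118114304, p(97)=133230930, p(98)=150198136, p(99)=169229875, p(100)=190569292, p(101)=214481126, p(102)=241265379, p(103)=271248950, p(104)=304801365, p(105)=342325709, p(106)=384276336, p(107)=431149389, p(108)=483502844, p(109)=541946240, p(110)=607163746, p(111)=679903203, p(112)=761002156, p(113)=851376628, p(114)=952050665, p(115)=1064144451, p(116)=1188908248, p(117)=1327710076, p(118)=1482074143, p(119)=1653668665, p(120)=1844349560, p(121)=2056148051, p(122)=2291320912, p(123)=2552338241, p(124)=2841940500, p(125)=3163127352, p(126)=3519222692, p(127)=3913864295, p(128)=4351078600, p(129)=4835271870, p(130)=5371315400, p(131)=5964539504, p(132)=6620830889, p(133)=7346629512, p(134)=8149040695, p(135)=9035836076, p(136)=10015581680.
Final step: p(137) = p(136) + p(135) - p(132) - p(130) + p(125) + p(122) - p(115) - p(111) + p(102) + p(97) - p(86) - p(80) + p(67) + p(60) - p(45) - p(37) + p(20) + p(11)
= 10015581680 + 9035836076 - 6620830889 - 5371315400 + 3163127352 + 2291320912 - 1064144451 - 679903203 + 241265379 + 133230930 - 34262962 - 15796476 + 2679689 + 966467 - 89134 - 21637 + 627 + 56
= 11097645016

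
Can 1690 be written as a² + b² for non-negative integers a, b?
3² + 41² (a=3, b=41)

Factorization: 1690 = 2 × 5 × 13^2
By Fermat: n is sum of two squares iff every prime p ≡ 3 (mod 4) appears to even power.
All primes ≡ 3 (mod 4) appear to even power.
Search a = 0, 1, 2, … for 1690 - a² a perfect square: first hit at a = 3: 1690 - 9 = 1681 = 41².
1690 = 3² + 41² = 9 + 1681 ✓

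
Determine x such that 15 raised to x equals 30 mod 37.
26

Baby-step giant-step with step n = ⌈√37⌉ = 7.
Baby steps 15^j mod 37 (j:value) for j=0..6: 0:1, 1:15, 2:3, 3:8, 4:9, 5:24, 6:27.
Giant-step multiplier: 15^(-7) ≡ 15^(36-7) = 15^29 ≡ 18 (mod 37).
Giant steps γ_i = 30·18^i mod 37: γ_0=30, γ_1=22, γ_2=26, γ_3=24 (in table at j=5).
x = i·n + j = 3·7 + 5 = 26.
Check: 15^26 ≡ 30 (mod 37).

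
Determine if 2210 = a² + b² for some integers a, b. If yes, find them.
1² + 47² (a=1, b=47)

Factorization: 2210 = 2 × 5 × 13 × 17
By Fermat: n is sum of two squares iff every prime p ≡ 3 (mod 4) appears to even power.
All primes ≡ 3 (mod 4) appear to even power.
Search a = 0, 1, 2, … for 2210 - a² a perfect square: first hit at a = 1: 2210 - 1 = 2209 = 47².
2210 = 1² + 47² = 1 + 2209 ✓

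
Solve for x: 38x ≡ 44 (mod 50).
x ≡ 13 (mod 25)

gcd(38, 50) = 2, which divides 44, so solutions exist.
Divide through by 2: 19x ≡ 22 (mod 25).
Find 19^(-1) mod 25 by the extended Euclidean algorithm:
25 = 1 × 19 + 6  ⟹  6 = (1)·25 + (-1)·19
19 = 3 × 6 + 1  ⟹  1 = (-3)·25 + (4)·19
So (4)·19 ≡ 1 (mod 25), i.e. 19^(-1) ≡ 4 (mod 25).
x ≡ 4 × 22 = 88 ≡ 13 (mod 25).
Check: 38 × 13 = 494 ≡ 44 (mod 50).
x ≡ 13 (mod 25), giving 2 solutions mod 50.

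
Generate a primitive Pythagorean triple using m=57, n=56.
(113, 6384, 6385)

Euclid's formula: a = m² - n², b = 2mn, c = m² + n²
m = 57, n = 56
a = 57² - 56² = 3249 - 3136 = 113
b = 2 × 57 × 56 = 6384
c = 57² + 56² = 3249 + 3136 = 6385
Verification: 113² + 6384² = 12769 + 40755456 = 40768225 = 6385² ✓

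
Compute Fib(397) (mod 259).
191

Matrix identity: Q^n = [[F_(n+1), F_n], [F_n, F_(n-1)]] with Q = [[1,1],[1,0]].
n = 397 = 110001101₂. Square-and-multiply, entries mod 259:
Q^1 = [[1,1],[1,0]]
Q^3 = (Q^1)²·Q = [[3,2],[2,1]]
Q^6 = (Q^3)² = [[13,8],[8,5]]
Q^12 = (Q^6)² = [[233,144],[144,89]]
Q^24 = (Q^12)² = [[174,7],[7,167]]
Q^49 = (Q^24)²·Q = [[78,22],[22,56]]
Q^99 = (Q^49)²·Q = [[192,93],[93,99]]
Q^198 = (Q^99)² = [[188,127],[127,61]]
Q^397 = (Q^198)²·Q = [[216,191],[191,25]]
F_397 mod 259 = Q^397[0][1] = 191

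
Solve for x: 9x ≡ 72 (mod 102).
x ≡ 8 (mod 34)

gcd(9, 102) = 3, which divides 72, so solutions exist.
Divide through by 3: 3x ≡ 24 (mod 34).
Find 3^(-1) mod 34 by the extended Euclidean algorithm:
34 = 11 × 3 + 1  ⟹  1 = (1)·34 + (-11)·3
So (-11)·3 ≡ 1 (mod 34), i.e. 3^(-1) ≡ -11 ≡ 23 (mod 34).
x ≡ 23 × 24 = 552 ≡ 8 (mod 34).
Check: 9 × 8 = 72 ≡ 72 (mod 102).
x ≡ 8 (mod 34), giving 3 solutions mod 102.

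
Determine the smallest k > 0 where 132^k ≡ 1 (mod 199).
33

199 is prime, so ord(132) divides φ(199) = 198.
Divisors of 198: 1, 2, 3, 6, 9, 11, 18, 22, 33, 66, 99, 198.
Repeated squaring: 132^1 ≡ 132, 132^2 ≡ 111, 132^4 ≡ 182, 132^8 ≡ 90, 132^16 ≡ 140, 132^32 ≡ 98, 132^64 ≡ 52, 132^128 ≡ 117 (mod 199).
Test 132^d mod 199 for each divisor d in increasing order:
132^1 ≡ 132
132^2 ≡ 111
132^3 = 132^2·132^1 ≡ 125
132^6 = 132^4·132^2 ≡ 103
132^9 = 132^8·132^1 ≡ 139
132^11 = 132^8·132^2·132^1 ≡ 106
132^18 = 132^16·132^2 ≡ 18
132^22 = 132^16·132^4·132^2 ≡ 92
132^33 = 132^32·132^1 ≡ 1  ← first divisor giving 1
The order is 33.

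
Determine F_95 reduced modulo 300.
205

Matrix identity: Q^n = [[F_(n+1), F_n], [F_n, F_(n-1)]] with Q = [[1,1],[1,0]].
n = 95 = 1011111₂. Square-and-multiply, entries mod 300:
Q^1 = [[1,1],[1,0]]
Q^2 = (Q^1)² = [[2,1],[1,1]]
Q^5 = (Q^2)²·Q = [[8,5],[5,3]]
Q^11 = (Q^5)²·Q = [[144,89],[89,55]]
Q^23 = (Q^11)²·Q = [[168,157],[157,11]]
Q^47 = (Q^23)²·Q = [[276,73],[73,203]]
Q^95 = (Q^47)²·Q = [[72,205],[205,167]]
F_95 mod 300 = Q^95[0][1] = 205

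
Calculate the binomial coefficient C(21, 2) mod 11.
1

Using Lucas' theorem:
Write n=21 and k=2 in base 11:
n in base 11: [1, 10]
k in base 11: [0, 2]
C(21,2) mod 11 = ∏ C(n_i, k_i) mod 11
Digit binomials (mod 11): C(1,0) = 1; C(10,2) = 45 ≡ 1
Product: 1 × 1 = 1 ≡ 1 (mod 11)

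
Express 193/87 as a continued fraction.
[2; 4, 1, 1, 2, 1, 2]

Euclidean algorithm steps:
193 = 2 × 87 + 19
87 = 4 × 19 + 11
19 = 1 × 11 + 8
11 = 1 × 8 + 3
8 = 2 × 3 + 2
3 = 1 × 2 + 1
2 = 2 × 1 + 0
Continued fraction: [2; 4, 1, 1, 2, 1, 2]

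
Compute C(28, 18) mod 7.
0

Using Lucas' theorem:
Write n=28 and k=18 in base 7:
n in base 7: [4, 0]
k in base 7: [2, 4]
C(28,18) mod 7 = ∏ C(n_i, k_i) mod 7
Digit binomials (mod 7): C(4,2) = 6; C(0,4) = 0 (k_i > n_i)
Product: 6 × 0 = 0 ≡ 0 (mod 7)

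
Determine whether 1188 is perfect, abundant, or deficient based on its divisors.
abundant

Proper divisors of 1188: sum = 1 + 2 + 3 + 4 + 6 + 9 + 11 + 12 + ... + 198 + 297 + 396 + 594 (23 divisors) = 2172
Since 2172 > 1188, 1188 is abundant.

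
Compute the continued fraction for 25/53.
[0; 2, 8, 3]

Euclidean algorithm steps:
25 = 0 × 53 + 25
53 = 2 × 25 + 3
25 = 8 × 3 + 1
3 = 3 × 1 + 0
Continued fraction: [0; 2, 8, 3]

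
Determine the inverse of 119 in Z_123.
92

gcd(119, 123) = 1, so the inverse exists.
Extended Euclidean algorithm on (123, 119):
123 = 1 × 119 + 4  ⟹  4 = (1)·123 + (-1)·119
119 = 29 × 4 + 3  ⟹  3 = (-29)·123 + (30)·119
4 = 1 × 3 + 1  ⟹  1 = (30)·123 + (-31)·119
So (-31)·119 ≡ 1 (mod 123), i.e. 119^(-1) ≡ -31 ≡ 92 (mod 123).
Check: 119 × 92 = 10948 ≡ 1 (mod 123)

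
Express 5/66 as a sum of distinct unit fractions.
1/14 + 1/231

Greedy algorithm:
5/66: ceiling(66/5) = 14, use 1/14
1/231: ceiling(231/1) = 231, use 1/231
Result: 5/66 = 1/14 + 1/231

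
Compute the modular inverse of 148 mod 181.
170

gcd(148, 181) = 1, so the inverse exists.
Extended Euclidean algorithm on (181, 148):
181 = 1 × 148 + 33  ⟹  33 = (1)·181 + (-1)·148
148 = 4 × 33 + 16  ⟹  16 = (-4)·181 + (5)·148
33 = 2 × 16 + 1  ⟹  1 = (9)·181 + (-11)·148
So (-11)·148 ≡ 1 (mod 181), i.e. 148^(-1) ≡ -11 ≡ 170 (mod 181).
Check: 148 × 170 = 25160 ≡ 1 (mod 181)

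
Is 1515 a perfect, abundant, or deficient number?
deficient

Proper divisors of 1515: sum = 1 + 3 + 5 + 15 + 101 + 303 + 505 = 933
Since 933 < 1515, 1515 is deficient.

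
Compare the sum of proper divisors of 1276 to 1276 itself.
deficient

Proper divisors of 1276: sum = 1 + 2 + 4 + 11 + 22 + 29 + 44 + 58 + 116 + 319 + 638 = 1244
Since 1244 < 1276, 1276 is deficient.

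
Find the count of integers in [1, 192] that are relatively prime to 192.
64

192 = 2^6 × 3
φ(n) = n × ∏(1 - 1/p) for each prime p dividing n
φ(192) = 192 × (1 - 1/2) × (1 - 1/3) = 64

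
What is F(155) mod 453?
5

Matrix identity: Q^n = [[F_(n+1), F_n], [F_n, F_(n-1)]] with Q = [[1,1],[1,0]].
n = 155 = 10011011₂. Square-and-multiply, entries mod 453:
Q^1 = [[1,1],[1,0]]
Q^2 = (Q^1)² = [[2,1],[1,1]]
Q^4 = (Q^2)² = [[5,3],[3,2]]
Q^9 = (Q^4)²·Q = [[55,34],[34,21]]
Q^19 = (Q^9)²·Q = [[423,104],[104,319]]
Q^38 = (Q^19)² = [[391,158],[158,233]]
Q^77 = (Q^38)²·Q = [[107,269],[269,291]]
Q^155 = (Q^77)²·Q = [[159,5],[5,154]]
F_155 mod 453 = Q^155[0][1] = 5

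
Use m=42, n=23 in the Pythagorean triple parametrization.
(1235, 1932, 2293)

Euclid's formula: a = m² - n², b = 2mn, c = m² + n²
m = 42, n = 23
a = 42² - 23² = 1764 - 529 = 1235
b = 2 × 42 × 23 = 1932
c = 42² + 23² = 1764 + 529 = 2293
Verification: 1235² + 1932² = 1525225 + 3732624 = 5257849 = 2293² ✓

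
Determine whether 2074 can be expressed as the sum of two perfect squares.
7² + 45² (a=7, b=45)

Factorization: 2074 = 2 × 17 × 61
By Fermat: n is sum of two squares iff every prime p ≡ 3 (mod 4) appears to even power.
All primes ≡ 3 (mod 4) appear to even power.
Search a = 0, 1, 2, … for 2074 - a² a perfect square: first hit at a = 7: 2074 - 49 = 2025 = 45².
2074 = 7² + 45² = 49 + 2025 ✓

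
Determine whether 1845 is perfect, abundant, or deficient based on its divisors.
deficient

Proper divisors of 1845: sum = 1 + 3 + 5 + 9 + 15 + 41 + 45 + 123 + 205 + 369 + 615 = 1431
Since 1431 < 1845, 1845 is deficient.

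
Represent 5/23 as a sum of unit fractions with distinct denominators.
1/5 + 1/58 + 1/6670

Greedy algorithm:
5/23: ceiling(23/5) = 5, use 1/5
2/115: ceiling(115/2) = 58, use 1/58
1/6670: ceiling(6670/1) = 6670, use 1/6670
Result: 5/23 = 1/5 + 1/58 + 1/6670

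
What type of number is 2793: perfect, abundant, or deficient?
deficient

Proper divisors of 2793: sum = 1 + 3 + 7 + 19 + 21 + 49 + 57 + 133 + 147 + 399 + 931 = 1767
Since 1767 < 2793, 2793 is deficient.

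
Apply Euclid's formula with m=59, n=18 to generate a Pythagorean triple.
(3157, 2124, 3805)

Euclid's formula: a = m² - n², b = 2mn, c = m² + n²
m = 59, n = 18
a = 59² - 18² = 3481 - 324 = 3157
b = 2 × 59 × 18 = 2124
c = 59² + 18² = 3481 + 324 = 3805
Verification: 3157² + 2124² = 9966649 + 4511376 = 14478025 = 3805² ✓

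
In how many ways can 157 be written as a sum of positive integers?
80630964769

p(n) counts ways to write n as a sum of positive integers (order ignored).
Euler's pentagonal recurrence: p(k) = p(k-1) + p(k-2) - p(k-5) - p(k-7) + p(k-12) + p(k-15) - ... (offsets j(3j∓1)/2, signs ++--, p(0)=1, p(<0)=0).
DP table for k = 0..156: p(0)=1, p(1)=1, p(2)=2, p(3)=3, p(4)=5, p(5)=7, p(6)=11, p(7)=15, p(8)=22, p(9)=30, p(10)=42, p(11)=56, p(12)=77, p(13)=101, p(14)=135, p(15)=176, p(16)=231, p(17)=297, p(18)=385, p(19)=490, p(20)=627, p(21)=792, p(22)=1002, p(23)=1255, p(24)=1575, p(25)=1958, p(26)=2436, p(27)=3010, p(28)=3718, p(29)=4565, p(30)=5604, p(31)=6842, p(32)=8349, p(33)=10143, p(34)=12310, p(35)=14883, p(36)=17977, p(37)=21637, p(38)=26015, p(39)=31185, p(40)=37338, p(41)=44583, p(42)=53174, p(43)=63261, p(44)=75175, p(45)=89134, p(46)=105558, p(47)=124754, p(48)=147273, p(49)=173525, p(50)=204226, p(51)=239943, p(52)=281589, p(53)=329931, p(54)=386155, p(55)=451276, p(56)=526823, p(57)=614154, p(58)=715220, p(59)=831820, p(60)=966467, p(61)=1121505, p(62)=1300156, p(63)=1505499, p(64)=1741630, p(65)=2012558, p(66)=2323520, p(67)=2679689, p(68)=3087735, p(69)=3554345, p(70)=4087968, p(71)=4697205, p(72)=5392783, p(73)=6185689, p(74)=7089500, p(75)=8118264, p(76)=9289091, p(77)=10619863, p(78)=12132164, p(79)=13848650, p(80)=15796476, p(81)=18004327, p(82)=20506255, p(83)=23338469, p(84)=26543660, p(85)=30167357, p(86)=34262962, p(87)=38887673, p(88)=44108109, p(89)=49995925, p(90)=56634173, p(91)=64112359, p(92)=72533807, p(93)=82010177, p(94)=92669720, p(95)=104651419, p(96)=118114304, p(97)=133230930, p(98)=150198136, p(99)=169229875, p(100)=190569292, p(101)=214481126, p(102)=241265379, p(103)=271248950, p(104)=304801365, p(105)=342325709, p(106)=384276336, p(107)=431149389, p(108)=483502844, p(109)=541946240, p(110)=607163746, p(111)=679903203, p(112)=761002156, p(113)=851376628, p(114)=952050665, p(115)=1064144451, p(116)=1188908248, p(117)=1327710076, p(118)=1482074143, p(119)=1653668665, p(120)=1844349560, p(121)=2056148051, p(122)=2291320912, p(123)=2552338241, p(124)=2841940500, p(125)=3163127352, p(126)=3519222692, p(127)=3913864295, p(128)=4351078600, p(129)=4835271870, p(130)=5371315400, p(131)=5964539504, p(132)=6620830889, p(133)=7346629512, p(134)=8149040695, p(135)=9035836076, p(136)=10015581680, p(137)=11097645016, p(138)=12292341831, p(139)=13610949895, p(140)=15065878135, p(141)=16670689208, p(142)=18440293320, p(143)=20390982757, p(144)=22540654445, p(145)=24908858009, p(146)=27517052599, p(147)=30388671978, p(148)=33549419497, p(149)=37027355200, p(150)=40853235313, p(151)=45060624582, p(152)=49686288421, p(153)=54770336324, p(154)=60356673280, p(155)=66493182097, p(156)=73232243759.
Final step: p(157) = p(156) + p(155) - p(152) - p(150) + p(145) + p(142) - p(135) - p(131) + p(122) + p(117) - p(106) - p(100) + p(87) + p(80) - p(65) - p(57) + p(40) + p(31) - p(12) - p(2)
= 73232243759 + 66493182097 - 49686288421 - 40853235313 + 24908858009 + 18440293320 - 9035836076 - 5964539504 + 2291320912 + 1327710076 - 384276336 - 190569292 + 38887673 + 15796476 - 2012558 - 614154 + 37338 + 6842 - 77 - 2
= 80630964769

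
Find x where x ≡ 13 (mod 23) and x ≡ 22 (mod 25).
197

Using Chinese Remainder Theorem:
M = 23 × 25 = 575
M1 = 25, M2 = 23
y1 = 25^(-1) mod 23 = 12
y2 = 23^(-1) mod 25 = 12
x = (13×25×12 + 22×23×12) mod 575 = 197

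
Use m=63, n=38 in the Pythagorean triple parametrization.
(2525, 4788, 5413)

Euclid's formula: a = m² - n², b = 2mn, c = m² + n²
m = 63, n = 38
a = 63² - 38² = 3969 - 1444 = 2525
b = 2 × 63 × 38 = 4788
c = 63² + 38² = 3969 + 1444 = 5413
Verification: 2525² + 4788² = 6375625 + 22924944 = 29300569 = 5413² ✓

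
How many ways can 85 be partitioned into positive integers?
30167357

p(n) counts ways to write n as a sum of positive integers (order ignored).
Euler's pentagonal recurrence: p(k) = p(k-1) + p(k-2) - p(k-5) - p(k-7) + p(k-12) + p(k-15) - ... (offsets j(3j∓1)/2, signs ++--, p(0)=1, p(<0)=0).
DP table for k = 0..84: p(0)=1, p(1)=1, p(2)=2, p(3)=3, p(4)=5, p(5)=7, p(6)=11, p(7)=15, p(8)=22, p(9)=30, p(10)=42, p(11)=56, p(12)=77, p(13)=101, p(14)=135, p(15)=176, p(16)=231, p(17)=297, p(18)=385, p(19)=490, p(20)=627, p(21)=792, p(22)=1002, p(23)=1255, p(24)=1575, p(25)=1958, p(26)=2436, p(27)=3010, p(28)=3718, p(29)=4565, p(30)=5604, p(31)=6842, p(32)=8349, p(33)=10143, p(34)=12310, p(35)=14883, p(36)=17977, p(37)=21637, p(38)=26015, p(39)=31185, p(40)=37338, p(41)=44583, p(42)=53174, p(43)=63261, p(44)=75175, p(45)=89134, p(46)=105558, p(47)=124754, p(48)=147273, p(49)=173525, p(50)=204226, p(51)=239943, p(52)=281589, p(53)=329931, p(54)=386155, p(55)=451276, p(56)=526823, p(57)=614154, p(58)=715220, p(59)=831820, p(60)=966467, p(61)=1121505, p(62)=1300156, p(63)=1505499, p(64)=1741630, p(65)=2012558, p(66)=2323520, p(67)=2679689, p(68)=3087735, p(69)=3554345, p(70)=4087968, p(71)=4697205, p(72)=5392783, p(73)=6185689, p(74)=7089500, p(75)=8118264, p(76)=9289091, p(77)=10619863, p(78)=12132164, p(79)=13848650, p(80)=15796476, p(81)=18004327, p(82)=20506255, p(83)=23338469, p(84)=26543660.
Final step: p(85) = p(84) + p(83) - p(80) - p(78) + p(73) + p(70) - p(63) - p(59) + p(50) + p(45) - p(34) - p(28) + p(15) + p(8)
= 26543660 + 23338469 - 15796476 - 12132164 + 6185689 + 4087968 - 1505499 - 831820 + 204226 + 89134 - 12310 - 3718 + 176 + 22
= 30167357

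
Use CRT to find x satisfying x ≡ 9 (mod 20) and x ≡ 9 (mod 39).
9

Using Chinese Remainder Theorem:
M = 20 × 39 = 780
M1 = 39, M2 = 20
y1 = 39^(-1) mod 20 = 19
y2 = 20^(-1) mod 39 = 2
x = (9×39×19 + 9×20×2) mod 780 = 9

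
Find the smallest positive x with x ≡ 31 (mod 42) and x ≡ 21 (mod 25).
871

Using Chinese Remainder Theorem:
M = 42 × 25 = 1050
M1 = 25, M2 = 42
y1 = 25^(-1) mod 42 = 37
y2 = 42^(-1) mod 25 = 3
x = (31×25×37 + 21×42×3) mod 1050 = 871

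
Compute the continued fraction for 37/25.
[1; 2, 12]

Euclidean algorithm steps:
37 = 1 × 25 + 12
25 = 2 × 12 + 1
12 = 12 × 1 + 0
Continued fraction: [1; 2, 12]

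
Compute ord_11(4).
5

11 is prime, so ord(4) divides φ(11) = 10.
Divisors of 10: 1, 2, 5, 10.
Repeated squaring: 4^1 ≡ 4, 4^2 ≡ 5, 4^4 ≡ 3, 4^8 ≡ 9 (mod 11).
Test 4^d mod 11 for each divisor d in increasing order:
4^1 ≡ 4
4^2 ≡ 5
4^5 = 4^4·4^1 ≡ 1  ← first divisor giving 1
The order is 5.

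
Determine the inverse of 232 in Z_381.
202

gcd(232, 381) = 1, so the inverse exists.
Extended Euclidean algorithm on (381, 232):
381 = 1 × 232 + 149  ⟹  149 = (1)·381 + (-1)·232
232 = 1 × 149 + 83  ⟹  83 = (-1)·381 + (2)·232
149 = 1 × 83 + 66  ⟹  66 = (2)·381 + (-3)·232
83 = 1 × 66 + 17  ⟹  17 = (-3)·381 + (5)·232
66 = 3 × 17 + 15  ⟹  15 = (11)·381 + (-18)·232
17 = 1 × 15 + 2  ⟹  2 = (-14)·381 + (23)·232
15 = 7 × 2 + 1  ⟹  1 = (109)·381 + (-179)·232
So (-179)·232 ≡ 1 (mod 381), i.e. 232^(-1) ≡ -179 ≡ 202 (mod 381).
Check: 232 × 202 = 46864 ≡ 1 (mod 381)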